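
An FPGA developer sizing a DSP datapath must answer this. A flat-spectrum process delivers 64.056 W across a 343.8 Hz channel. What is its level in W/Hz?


Power spectral density:
PSD = P / BW
    = 64.056 / 343.8
    = 0.18631763 W/Hz

0.18631763 W/Hz


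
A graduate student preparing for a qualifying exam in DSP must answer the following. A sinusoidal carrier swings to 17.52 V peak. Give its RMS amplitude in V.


RMS voltage for a sinusoidal waveform:
V_rms = V_peak / sqrt(2)
      = 17.52 / 1.414214
      = 12.389 V

12.389 V


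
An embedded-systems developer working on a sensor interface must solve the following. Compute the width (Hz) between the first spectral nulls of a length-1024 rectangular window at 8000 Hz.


Main lobe width for a rectangular window:
Width = 2 * fs / N
      = 2 * 8000 / 1024
      = 16000 / 1024
      = 15.625 Hz

15.625 Hz


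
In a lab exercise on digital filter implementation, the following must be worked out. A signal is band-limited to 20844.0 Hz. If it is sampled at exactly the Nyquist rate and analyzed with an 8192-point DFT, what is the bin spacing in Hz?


Step 1 — Nyquist sampling rate:
fs = 2 * fmax = 2 * 20844.0 = 41688.0 Hz

Step 2 — DFT bin spacing:
df = fs / N = 41688.0 / 8192 = 5.0889 Hz

5.0889 Hz


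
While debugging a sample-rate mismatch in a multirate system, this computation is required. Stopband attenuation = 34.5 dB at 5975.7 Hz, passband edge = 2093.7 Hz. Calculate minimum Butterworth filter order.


Butterworth filter order formula:
n = log10(10^(A/10) - 1) / (2 * log10(f_stop/f_pass))
10^(34.5/10) - 1 = 2817.3829
f_stop/f_pass = 5975.7 / 2093.7 = 2.8541
n = 3.7871 -> ceil = 4

4


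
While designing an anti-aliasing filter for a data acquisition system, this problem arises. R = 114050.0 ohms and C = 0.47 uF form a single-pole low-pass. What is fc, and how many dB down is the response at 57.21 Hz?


Step 1 — cutoff frequency:
fc = 1 / (2*pi*R*C)
C = 0.47 uF = 4.7e-07 F
fc = 1 / (2*pi*114050.0*4.7e-07)
   = 2.96911 Hz

Step 2 — magnitude at f = 57.21 Hz:
|H(f)| = 1 / sqrt(1 + (f/fc)^2)
f/fc = 57.21 / 2.96911 = 19.2684
|H| = 1 / sqrt(1 + 371.271239) = 0.0518287
|H|_dB = 20*log10(0.0518287) = -25.71 dB

fc = 2.96911 Hz; |H(57.21 Hz)| = -25.71 dB


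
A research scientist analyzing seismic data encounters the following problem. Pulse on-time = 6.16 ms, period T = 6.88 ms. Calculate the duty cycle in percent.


Duty cycle as a percentage:
DC = (t_on / T) * 100
   = (6.16 / 6.88) * 100
   = 0.895349 * 100
   = 89.53 %

89.53 %


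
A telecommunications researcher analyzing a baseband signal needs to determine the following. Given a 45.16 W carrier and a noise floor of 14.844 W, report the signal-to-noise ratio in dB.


SNR in decibels:
SNR = 10 * log10(Ps / Pn)
    = 10 * log10(45.16 / 14.844)
    = 10 * log10(3.0423)
    = 10 * 0.4832
    = 4.83 dB

4.83 dB


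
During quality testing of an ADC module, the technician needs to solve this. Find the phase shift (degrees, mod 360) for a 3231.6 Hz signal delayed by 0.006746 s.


Phase shift from frequency and time delay:
phi = 360 * f * t_delay
    = 360 * 3231.6 * 0.006746
    = 7848.13 degrees
    mod 360 = 288.13 degrees

288.13 degrees


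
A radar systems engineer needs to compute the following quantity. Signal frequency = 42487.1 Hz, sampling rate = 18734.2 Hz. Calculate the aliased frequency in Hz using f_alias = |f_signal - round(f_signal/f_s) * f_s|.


Compute the nearest integer multiple of fs to the signal:
n = round(42487.1 / 18734.2) = 2
f_alias = |42487.1 - 2 * 18734.2|
        = |42487.1 - 37468.4|
        = 5018.7 Hz

5018.7


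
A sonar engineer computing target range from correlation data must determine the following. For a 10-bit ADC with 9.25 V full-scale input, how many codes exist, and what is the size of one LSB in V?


Step 1 — number of quantization levels:
L = 2^N = 2^10 = 1024

Step 2 — LSB step size:
delta = Vfs / L
      = 9.25 / 1024
      = 0.0090332 V

Levels = 1024; step size = 0.0090332 V


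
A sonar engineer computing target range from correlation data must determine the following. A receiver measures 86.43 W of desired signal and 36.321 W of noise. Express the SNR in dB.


SNR in decibels:
SNR = 10 * log10(Ps / Pn)
    = 10 * log10(86.43 / 36.321)
    = 10 * log10(2.3796)
    = 10 * 0.3765
    = 3.77 dB

3.77 dB


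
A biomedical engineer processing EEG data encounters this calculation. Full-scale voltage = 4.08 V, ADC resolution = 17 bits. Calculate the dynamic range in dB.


Dynamic range from full-scale to LSB:
V_min = V_max / 2^bits = 4.08 / 2^17
DR = 20 * log10(V_max / V_min)
   = 20 * log10(2^17)
   = 20 * 17 * log10(2)
   = 102.35 dB

102.35 dB


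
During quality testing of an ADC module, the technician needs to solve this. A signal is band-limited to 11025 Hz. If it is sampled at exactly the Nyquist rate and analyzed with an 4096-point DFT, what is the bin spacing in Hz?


Step 1 — Nyquist sampling rate:
fs = 2 * fmax = 2 * 11025 = 22050 Hz

Step 2 — DFT bin spacing:
df = fs / N = 22050 / 4096 = 5.3833 Hz

5.3833 Hz


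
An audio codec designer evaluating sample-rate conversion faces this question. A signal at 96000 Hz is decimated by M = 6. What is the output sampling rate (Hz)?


Decimation reduces the sample rate:
fs_out = fs_in / M
       = 96000 / 6
       = 16000.0 Hz

16000.0 Hz


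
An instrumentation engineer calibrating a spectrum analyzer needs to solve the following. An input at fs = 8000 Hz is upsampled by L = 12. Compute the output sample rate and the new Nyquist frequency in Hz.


Step 1 — output sample rate after interpolation by L:
fs_out = L * fs_in = 12 * 8000 = 96000 Hz

Step 2 — Nyquist frequency of the output stream:
f_Nyq = fs_out / 2 = 96000 / 2 = 48000.0 Hz

fs_out = 96000 Hz; f_Nyquist = 48000.0 Hz


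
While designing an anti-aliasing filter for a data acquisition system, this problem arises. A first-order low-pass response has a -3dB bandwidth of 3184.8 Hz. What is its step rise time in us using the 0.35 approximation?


Rise time from bandwidth relationship:
tr = 0.35 / BW
   = 0.35 / 3184.8
   = 0.0001098970108 s
   = 109.897 us

109.897 us


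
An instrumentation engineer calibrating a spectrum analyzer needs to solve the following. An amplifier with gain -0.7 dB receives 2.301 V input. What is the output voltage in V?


Output voltage from dB gain:
V_out = V_in * 10^(gain_dB / 20)
      = 2.301 * 10^(-0.7 / 20)
      = 2.301 * 0.922571
      = 2.1228 V

2.1228 V


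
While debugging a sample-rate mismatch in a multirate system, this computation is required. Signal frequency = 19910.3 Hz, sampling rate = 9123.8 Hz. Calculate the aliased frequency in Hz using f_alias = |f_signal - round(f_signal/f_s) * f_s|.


Compute the nearest integer multiple of fs to the signal:
n = round(19910.3 / 9123.8) = 2
f_alias = |19910.3 - 2 * 9123.8|
        = |19910.3 - 18247.6|
        = 1662.7 Hz

1662.7


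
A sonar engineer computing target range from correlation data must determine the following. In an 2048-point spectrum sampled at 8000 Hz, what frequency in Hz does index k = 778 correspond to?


Frequency of DFT bin k:
f_k = k * fs / N
    = 778 * 8000 / 2048
    = 6224000 / 2048
    = 3039.062 Hz

3039.062 Hz


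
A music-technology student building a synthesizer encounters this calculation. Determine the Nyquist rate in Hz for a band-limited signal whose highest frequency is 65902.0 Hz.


The Nyquist rate is twice the maximum frequency component.
fs_min = 2 * fmax
      = 2 * 65902.0
      = 131804.0 Hz

131804.0


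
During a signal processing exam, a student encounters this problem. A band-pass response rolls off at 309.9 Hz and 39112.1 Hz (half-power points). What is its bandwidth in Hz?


Bandwidth is the difference of -3dB frequencies:
BW = f_high - f_low
   = 39112.1 - 309.9
   = 38802.2 Hz

38802.2 Hz


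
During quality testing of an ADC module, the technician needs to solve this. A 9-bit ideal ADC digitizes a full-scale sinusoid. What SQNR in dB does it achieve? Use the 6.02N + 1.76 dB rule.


Theoretical SNR for a full-scale sinusoid:
SNR = 6.02 * N + 1.76
    = 6.02 * 9 + 1.76
    = 54.18 + 1.76
    = 55.94 dB

55.94 dB


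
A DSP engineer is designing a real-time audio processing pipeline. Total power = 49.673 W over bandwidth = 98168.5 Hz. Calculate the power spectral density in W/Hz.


Power spectral density:
PSD = P / BW
    = 49.673 / 98168.5
    = 0.000506 W/Hz

0.000506 W/Hz


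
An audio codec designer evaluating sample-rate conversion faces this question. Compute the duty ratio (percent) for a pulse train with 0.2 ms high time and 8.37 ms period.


Duty cycle as a percentage:
DC = (t_on / T) * 100
   = (0.2 / 8.37) * 100
   = 0.023895 * 100
   = 2.39 %

2.39 %


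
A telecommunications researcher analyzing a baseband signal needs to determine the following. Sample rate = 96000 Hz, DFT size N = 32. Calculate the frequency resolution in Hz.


DFT frequency resolution:
df = fs / N
   = 96000 / 32
   = 3000.0 Hz

3000.0 Hz


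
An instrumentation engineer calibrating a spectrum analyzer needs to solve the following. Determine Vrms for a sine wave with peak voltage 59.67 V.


RMS voltage for a sinusoidal waveform:
V_rms = V_peak / sqrt(2)
      = 59.67 / 1.414214
      = 42.193 V

42.193 V


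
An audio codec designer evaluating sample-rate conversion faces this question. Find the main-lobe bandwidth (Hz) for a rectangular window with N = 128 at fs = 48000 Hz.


Main lobe width for a rectangular window:
Width = 2 * fs / N
      = 2 * 48000 / 128
      = 96000 / 128
      = 750.0 Hz

750.0 Hz


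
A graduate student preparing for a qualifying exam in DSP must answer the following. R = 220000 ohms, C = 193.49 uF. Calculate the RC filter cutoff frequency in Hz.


Cutoff frequency of a first-order RC filter:
fc = 1 / (2 * pi * R * C)
C = 193.49 uF = 0.00019349 F
fc = 1 / (2 * pi * 220000 * 0.00019349)
   = 1 / 267.46137551896
   = 0.003739 Hz

0.003739 Hz


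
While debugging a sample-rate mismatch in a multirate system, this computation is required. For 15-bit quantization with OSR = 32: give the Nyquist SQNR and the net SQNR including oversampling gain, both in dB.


Step 1 — baseline SQNR at Nyquist:
SQNR_base = 6.02*N + 1.76
          = 6.02*15 + 1.76
          = 92.06 dB

Step 2 — oversampling processing gain:
G = 10*log10(OSR) = 10*log10(32) = 15.05 dB

Step 3 — total:
SQNR_total = 92.06 + 15.05 = 107.11 dB

Base SQNR = 92.06 dB; oversampled SQNR = 107.11 dB


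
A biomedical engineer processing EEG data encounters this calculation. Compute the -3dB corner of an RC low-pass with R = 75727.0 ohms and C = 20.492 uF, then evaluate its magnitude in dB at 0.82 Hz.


Step 1 — cutoff frequency:
fc = 1 / (2*pi*R*C)
C = 20.492 uF = 2.0492e-05 F
fc = 1 / (2*pi*75727.0*2.0492e-05)
   = 0.102562 Hz

Step 2 — magnitude at f = 0.82 Hz:
|H(f)| = 1 / sqrt(1 + (f/fc)^2)
f/fc = 0.82 / 0.102562 = 7.995164
|H| = 1 / sqrt(1 + 63.922647) = 0.1241086
|H|_dB = 20*log10(0.1241086) = -18.12 dB

fc = 0.102562 Hz; |H(0.82 Hz)| = -18.12 dB


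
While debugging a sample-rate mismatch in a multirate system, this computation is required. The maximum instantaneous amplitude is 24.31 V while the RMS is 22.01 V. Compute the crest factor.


Crest factor is the ratio of peak to RMS:
CF = V_peak / V_rms
   = 24.31 / 22.01
   = 1.1045

1.1045


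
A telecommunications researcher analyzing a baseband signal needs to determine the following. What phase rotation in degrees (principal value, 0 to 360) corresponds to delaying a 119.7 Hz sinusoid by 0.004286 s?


Phase shift from frequency and time delay:
phi = 360 * f * t_delay
    = 360 * 119.7 * 0.004286
    = 184.69 degrees
    mod 360 = 184.69 degrees

184.69 degrees


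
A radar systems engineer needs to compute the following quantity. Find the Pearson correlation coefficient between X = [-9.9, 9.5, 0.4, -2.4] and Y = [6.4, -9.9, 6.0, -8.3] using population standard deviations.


Pearson correlation coefficient (population):
r = cov(X,Y) / (std(X) * std(Y))
Mean X = -0.6, Mean Y = -1.45
Cov(X,Y) = -34.6425
Std(X) = 6.941542, Std(Y) = 7.67219
r = -0.6505

-0.6505


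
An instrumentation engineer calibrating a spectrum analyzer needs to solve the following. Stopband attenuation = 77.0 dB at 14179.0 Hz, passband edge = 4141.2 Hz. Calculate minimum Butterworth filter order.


Butterworth filter order formula:
n = log10(10^(A/10) - 1) / (2 * log10(f_stop/f_pass))
10^(77.0/10) - 1 = 50118722.3627
f_stop/f_pass = 14179.0 / 4141.2 = 3.4239
n = 7.2027 -> ceil = 8

8


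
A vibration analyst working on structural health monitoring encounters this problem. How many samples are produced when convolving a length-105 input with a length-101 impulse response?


Linear convolution output length:
L = N + M - 1
  = 105 + 101 - 1
  = 205 samples

205


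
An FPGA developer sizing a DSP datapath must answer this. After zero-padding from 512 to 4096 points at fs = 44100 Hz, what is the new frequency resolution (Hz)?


Frequency resolution after zero-padding:
N_padded = 512 * 8 = 4096
df = fs / N_padded
   = 44100 / 4096
   = 10.7666 Hz

10.7666 Hz


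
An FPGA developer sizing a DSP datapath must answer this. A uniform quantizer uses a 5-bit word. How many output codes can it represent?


Number of quantization levels = 2^N
= 2^5
= 32

32


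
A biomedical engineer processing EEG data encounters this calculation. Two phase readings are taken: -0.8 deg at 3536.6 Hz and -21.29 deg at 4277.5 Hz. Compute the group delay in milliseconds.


Group delay from phase difference:
tau = -d(phi)/d(omega)
d(phi) = -20.49 deg = -0.357618 rad
d(omega) = 2*pi*(4277.5 - 3536.6) = 4655.212 rad/s
tau = -(-0.357618) / 4655.212
    = 0.0768 ms

0.0768 ms


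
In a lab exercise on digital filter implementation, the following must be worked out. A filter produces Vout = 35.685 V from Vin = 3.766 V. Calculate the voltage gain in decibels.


Voltage gain in dB:
G = 20 * log10(Vout / Vin)
  = 20 * log10(35.685 / 3.766)
  = 20 * log10(9.475571)
  = 20 * 0.976605
  = 19.53 dB

19.53 dB


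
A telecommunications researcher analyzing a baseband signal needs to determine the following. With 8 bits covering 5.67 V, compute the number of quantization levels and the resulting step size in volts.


Step 1 — number of quantization levels:
L = 2^N = 2^8 = 256

Step 2 — LSB step size:
delta = Vfs / L
      = 5.67 / 256
      = 0.02214844 V

Levels = 256; step size = 0.02214844 V


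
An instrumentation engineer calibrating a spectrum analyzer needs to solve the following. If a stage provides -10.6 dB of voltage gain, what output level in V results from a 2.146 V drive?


Output voltage from dB gain:
V_out = V_in * 10^(gain_dB / 20)
      = 2.146 * 10^(-10.6 / 20)
      = 2.146 * 0.295121
      = 0.6333 V

0.6333 V


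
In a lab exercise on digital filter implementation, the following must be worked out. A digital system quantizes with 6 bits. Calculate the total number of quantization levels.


Number of quantization levels = 2^N
= 2^6
= 64

64


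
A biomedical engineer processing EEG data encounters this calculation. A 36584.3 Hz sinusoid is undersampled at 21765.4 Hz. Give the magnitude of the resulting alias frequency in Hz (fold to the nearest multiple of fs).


Compute the nearest integer multiple of fs to the signal:
n = round(36584.3 / 21765.4) = 2
f_alias = |36584.3 - 2 * 21765.4|
        = |36584.3 - 43530.8|
        = 6946.5 Hz

6946.5


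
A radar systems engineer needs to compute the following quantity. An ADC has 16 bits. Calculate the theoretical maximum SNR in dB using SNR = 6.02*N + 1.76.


Theoretical SNR for a full-scale sinusoid:
SNR = 6.02 * N + 1.76
    = 6.02 * 16 + 1.76
    = 96.32 + 1.76
    = 98.08 dB

98.08 dB


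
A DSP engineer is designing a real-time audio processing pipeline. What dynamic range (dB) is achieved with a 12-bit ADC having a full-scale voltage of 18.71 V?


Dynamic range from full-scale to LSB:
V_min = V_max / 2^bits = 18.71 / 2^12
DR = 20 * log10(V_max / V_min)
   = 20 * log10(2^12)
   = 20 * 12 * log10(2)
   = 72.25 dB

72.25 dB


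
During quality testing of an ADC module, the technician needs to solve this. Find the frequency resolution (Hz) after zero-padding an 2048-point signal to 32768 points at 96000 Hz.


Frequency resolution after zero-padding:
N_padded = 2048 * 16 = 32768
df = fs / N_padded
   = 96000 / 32768
   = 2.9297 Hz

2.9297 Hz


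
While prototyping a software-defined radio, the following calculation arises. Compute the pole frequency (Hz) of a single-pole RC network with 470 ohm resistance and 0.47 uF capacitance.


Cutoff frequency of a first-order RC filter:
fc = 1 / (2 * pi * R * C)
C = 0.47 uF = 4.7e-07 F
fc = 1 / (2 * pi * 470 * 4.7e-07)
   = 1 / 0.001387955634356
   = 720.484124 Hz

720.484124 Hz


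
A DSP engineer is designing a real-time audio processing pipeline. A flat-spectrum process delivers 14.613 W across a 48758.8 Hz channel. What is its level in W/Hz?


Power spectral density:
PSD = P / BW
    = 14.613 / 48758.8
    = 0.0002997 W/Hz

0.0002997 W/Hz


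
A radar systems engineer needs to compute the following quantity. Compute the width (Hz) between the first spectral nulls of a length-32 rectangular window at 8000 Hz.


Main lobe width for a rectangular window:
Width = 2 * fs / N
      = 2 * 8000 / 32
      = 16000 / 32
      = 500.0 Hz

500.0 Hz


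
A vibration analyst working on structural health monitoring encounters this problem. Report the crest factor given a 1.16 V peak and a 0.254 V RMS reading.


Crest factor is the ratio of peak to RMS:
CF = V_peak / V_rms
   = 1.16 / 0.254
   = 4.5669

4.5669


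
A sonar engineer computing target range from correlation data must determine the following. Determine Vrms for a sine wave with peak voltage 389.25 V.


RMS voltage for a sinusoidal waveform:
V_rms = V_peak / sqrt(2)
      = 389.25 / 1.414214
      = 275.241 V

275.241 V


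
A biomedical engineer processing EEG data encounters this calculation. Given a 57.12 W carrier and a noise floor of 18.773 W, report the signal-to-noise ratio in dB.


SNR in decibels:
SNR = 10 * log10(Ps / Pn)
    = 10 * log10(57.12 / 18.773)
    = 10 * log10(3.0427)
    = 10 * 0.4833
    = 4.83 dB

4.83 dB


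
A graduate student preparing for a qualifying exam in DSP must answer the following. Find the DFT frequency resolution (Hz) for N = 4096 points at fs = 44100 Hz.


DFT frequency resolution:
df = fs / N
   = 44100 / 4096
   = 10.7666 Hz

10.7666 Hz


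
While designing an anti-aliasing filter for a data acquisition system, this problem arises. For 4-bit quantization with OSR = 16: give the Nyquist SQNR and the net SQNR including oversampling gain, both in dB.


Step 1 — baseline SQNR at Nyquist:
SQNR_base = 6.02*N + 1.76
          = 6.02*4 + 1.76
          = 25.84 dB

Step 2 — oversampling processing gain:
G = 10*log10(OSR) = 10*log10(16) = 12.04 dB

Step 3 — total:
SQNR_total = 25.84 + 12.04 = 37.88 dB

Base SQNR = 25.84 dB; oversampled SQNR = 37.88 dB


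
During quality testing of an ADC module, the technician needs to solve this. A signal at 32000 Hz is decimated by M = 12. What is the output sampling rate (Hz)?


Decimation reduces the sample rate:
fs_out = fs_in / M
       = 32000 / 12
       = 2666.6667 Hz

2666.6667 Hz


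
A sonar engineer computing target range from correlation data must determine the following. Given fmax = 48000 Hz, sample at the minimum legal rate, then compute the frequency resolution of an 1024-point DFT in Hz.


Step 1 — Nyquist sampling rate:
fs = 2 * fmax = 2 * 48000 = 96000 Hz

Step 2 — DFT bin spacing:
df = fs / N = 96000 / 1024 = 93.75 Hz

93.75 Hz


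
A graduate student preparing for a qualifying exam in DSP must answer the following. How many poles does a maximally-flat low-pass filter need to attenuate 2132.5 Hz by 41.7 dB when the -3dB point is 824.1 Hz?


Butterworth filter order formula:
n = log10(10^(A/10) - 1) / (2 * log10(f_stop/f_pass))
10^(41.7/10) - 1 = 14790.0839
f_stop/f_pass = 2132.5 / 824.1 = 2.5877
n = 5.0495 -> ceil = 6

6


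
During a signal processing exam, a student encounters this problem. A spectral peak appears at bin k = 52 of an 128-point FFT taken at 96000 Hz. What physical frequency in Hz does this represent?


Frequency of DFT bin k:
f_k = k * fs / N
    = 52 * 96000 / 128
    = 4992000 / 128
    = 39000.0 Hz

39000.0 Hz


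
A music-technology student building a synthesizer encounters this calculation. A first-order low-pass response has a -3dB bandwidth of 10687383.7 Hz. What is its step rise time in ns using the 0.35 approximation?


Rise time from bandwidth relationship:
tr = 0.35 / BW
   = 0.35 / 10687383.7
   = 3.274889438e-08 s
   = 32.7489 ns

32.7489 ns


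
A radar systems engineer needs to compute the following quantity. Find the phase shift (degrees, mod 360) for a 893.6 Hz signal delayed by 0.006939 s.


Phase shift from frequency and time delay:
phi = 360 * f * t_delay
    = 360 * 893.6 * 0.006939
    = 2232.25 degrees
    mod 360 = 72.25 degrees

72.25 degrees


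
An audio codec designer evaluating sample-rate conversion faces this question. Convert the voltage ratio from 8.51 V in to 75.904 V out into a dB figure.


Voltage gain in dB:
G = 20 * log10(Vout / Vin)
  = 20 * log10(75.904 / 8.51)
  = 20 * log10(8.919389)
  = 20 * 0.950335
  = 19.01 dB

19.01 dB


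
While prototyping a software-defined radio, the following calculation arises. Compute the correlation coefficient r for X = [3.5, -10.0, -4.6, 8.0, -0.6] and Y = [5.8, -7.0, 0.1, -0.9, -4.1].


Pearson correlation coefficient (population):
r = cov(X,Y) / (std(X) * std(Y))
Mean X = -0.74, Mean Y = -1.22
Cov(X,Y) = 16.1172
Std(X) = 6.24551, Std(Y) = 4.308782
r = 0.5989

0.5989


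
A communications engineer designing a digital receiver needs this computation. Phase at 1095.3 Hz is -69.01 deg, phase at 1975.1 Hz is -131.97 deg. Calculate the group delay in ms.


Group delay from phase difference:
tau = -d(phi)/d(omega)
d(phi) = -62.96 deg = -1.098859 rad
d(omega) = 2*pi*(1975.1 - 1095.3) = 5527.9464 rad/s
tau = -(-1.098859) / 5527.9464
    = 0.1988 ms

0.1988 ms


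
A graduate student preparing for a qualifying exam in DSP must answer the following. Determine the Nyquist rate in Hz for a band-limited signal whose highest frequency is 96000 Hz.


The Nyquist rate is twice the maximum frequency component.
fs_min = 2 * fmax
      = 2 * 96000
      = 192000 Hz

192000


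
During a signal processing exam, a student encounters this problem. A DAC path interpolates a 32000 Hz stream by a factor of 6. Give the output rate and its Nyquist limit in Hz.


Step 1 — output sample rate after interpolation by L:
fs_out = L * fs_in = 6 * 32000 = 192000 Hz

Step 2 — Nyquist frequency of the output stream:
f_Nyq = fs_out / 2 = 192000 / 2 = 96000.0 Hz

fs_out = 192000 Hz; f_Nyquist = 96000.0 Hz


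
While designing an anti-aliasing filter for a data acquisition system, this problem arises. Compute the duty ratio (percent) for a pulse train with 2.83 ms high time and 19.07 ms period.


Duty cycle as a percentage:
DC = (t_on / T) * 100
   = (2.83 / 19.07) * 100
   = 0.148401 * 100
   = 14.84 %

14.84 %


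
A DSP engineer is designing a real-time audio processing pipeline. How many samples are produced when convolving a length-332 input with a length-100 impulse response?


Linear convolution output length:
L = N + M - 1
  = 332 + 100 - 1
  = 431 samples

431


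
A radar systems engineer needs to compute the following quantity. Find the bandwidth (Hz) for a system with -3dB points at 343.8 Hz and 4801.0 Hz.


Bandwidth is the difference of -3dB frequencies:
BW = f_high - f_low
   = 4801.0 - 343.8
   = 4457.2 Hz

4457.2 Hz


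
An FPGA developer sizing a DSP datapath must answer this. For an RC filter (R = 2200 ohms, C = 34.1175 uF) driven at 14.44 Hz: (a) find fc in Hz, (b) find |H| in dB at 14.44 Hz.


Step 1 — cutoff frequency:
fc = 1 / (2*pi*R*C)
C = 34.1175 uF = 3.41175e-05 F
fc = 1 / (2*pi*2200*3.41175e-05)
   = 2.12041 Hz

Step 2 — magnitude at f = 14.44 Hz:
|H(f)| = 1 / sqrt(1 + (f/fc)^2)
f/fc = 14.44 / 2.12041 = 6.810004
|H| = 1 / sqrt(1 + 46.376154) = 0.1452848
|H|_dB = 20*log10(0.1452848) = -16.76 dB

fc = 2.12041 Hz; |H(14.44 Hz)| = -16.76 dB


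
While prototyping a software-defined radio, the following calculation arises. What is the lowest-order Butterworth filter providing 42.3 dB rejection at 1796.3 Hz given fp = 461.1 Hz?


Butterworth filter order formula:
n = log10(10^(A/10) - 1) / (2 * log10(f_stop/f_pass))
10^(42.3/10) - 1 = 16981.4365
f_stop/f_pass = 1796.3 / 461.1 = 3.8957
n = 3.5812 -> ceil = 4

4


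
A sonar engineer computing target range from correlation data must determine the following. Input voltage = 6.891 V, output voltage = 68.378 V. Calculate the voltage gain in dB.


Voltage gain in dB:
G = 20 * log10(Vout / Vin)
  = 20 * log10(68.378 / 6.891)
  = 20 * log10(9.922798)
  = 20 * 0.996634
  = 19.93 dB

19.93 dB


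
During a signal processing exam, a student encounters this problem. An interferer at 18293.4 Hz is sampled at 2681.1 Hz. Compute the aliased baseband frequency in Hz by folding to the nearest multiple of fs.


Compute the nearest integer multiple of fs to the signal:
n = round(18293.4 / 2681.1) = 7
f_alias = |18293.4 - 7 * 2681.1|
        = |18293.4 - 18767.7|
        = 474.3 Hz

474.3


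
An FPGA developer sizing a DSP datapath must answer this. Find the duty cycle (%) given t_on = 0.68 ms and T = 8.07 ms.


Duty cycle as a percentage:
DC = (t_on / T) * 100
   = (0.68 / 8.07) * 100
   = 0.084263 * 100
   = 8.43 %

8.43 %


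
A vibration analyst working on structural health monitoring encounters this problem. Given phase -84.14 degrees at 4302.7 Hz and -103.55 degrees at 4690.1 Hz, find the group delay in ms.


Group delay from phase difference:
tau = -d(phi)/d(omega)
d(phi) = -19.41 deg = -0.338768 rad
d(omega) = 2*pi*(4690.1 - 4302.7) = 2434.106 rad/s
tau = -(-0.338768) / 2434.106
    = 0.1392 ms

0.1392 ms


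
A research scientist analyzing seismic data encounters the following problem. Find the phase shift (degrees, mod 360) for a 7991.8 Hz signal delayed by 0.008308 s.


Phase shift from frequency and time delay:
phi = 360 * f * t_delay
    = 360 * 7991.8 * 0.008308
    = 23902.51 degrees
    mod 360 = 142.51 degrees

142.51 degrees


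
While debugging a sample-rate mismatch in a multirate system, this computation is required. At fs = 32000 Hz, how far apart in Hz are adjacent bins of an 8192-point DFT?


DFT frequency resolution:
df = fs / N
   = 32000 / 8192
   = 3.9062 Hz

3.9062 Hz


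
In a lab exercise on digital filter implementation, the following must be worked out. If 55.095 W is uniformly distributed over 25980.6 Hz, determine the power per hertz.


Power spectral density:
PSD = P / BW
    = 55.095 / 25980.6
    = 0.00212062 W/Hz

0.00212062 W/Hz


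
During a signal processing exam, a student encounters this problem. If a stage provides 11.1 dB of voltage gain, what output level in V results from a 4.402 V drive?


Output voltage from dB gain:
V_out = V_in * 10^(gain_dB / 20)
      = 4.402 * 10^(11.1 / 20)
      = 4.402 * 3.589219
      = 15.7997 V

15.7997 V


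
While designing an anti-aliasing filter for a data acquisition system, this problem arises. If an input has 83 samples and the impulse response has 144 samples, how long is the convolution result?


Linear convolution output length:
L = N + M - 1
  = 83 + 144 - 1
  = 226 samples

226


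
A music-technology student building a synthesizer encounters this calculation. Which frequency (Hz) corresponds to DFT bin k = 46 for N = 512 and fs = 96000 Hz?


Frequency of DFT bin k:
f_k = k * fs / N
    = 46 * 96000 / 512
    = 4416000 / 512
    = 8625.0 Hz

8625.0 Hz


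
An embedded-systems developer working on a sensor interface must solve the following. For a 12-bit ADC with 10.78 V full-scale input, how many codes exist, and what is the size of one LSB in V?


Step 1 — number of quantization levels:
L = 2^N = 2^12 = 4096

Step 2 — LSB step size:
delta = Vfs / L
      = 10.78 / 4096
      = 0.00263184 V

Levels = 4096; step size = 0.00263184 V


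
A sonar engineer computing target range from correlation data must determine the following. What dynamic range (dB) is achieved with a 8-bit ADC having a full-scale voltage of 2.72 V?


Dynamic range from full-scale to LSB:
V_min = V_max / 2^bits = 2.72 / 2^8
DR = 20 * log10(V_max / V_min)
   = 20 * log10(2^8)
   = 20 * 8 * log10(2)
   = 48.16 dB

48.16 dB


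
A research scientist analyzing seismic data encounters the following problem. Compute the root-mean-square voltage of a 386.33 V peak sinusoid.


RMS voltage for a sinusoidal waveform:
V_rms = V_peak / sqrt(2)
      = 386.33 / 1.414214
      = 273.177 V

273.177 V


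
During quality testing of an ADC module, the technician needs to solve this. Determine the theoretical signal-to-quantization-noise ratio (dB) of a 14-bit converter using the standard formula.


Theoretical SNR for a full-scale sinusoid:
SNR = 6.02 * N + 1.76
    = 6.02 * 14 + 1.76
    = 84.28 + 1.76
    = 86.04 dB

86.04 dB


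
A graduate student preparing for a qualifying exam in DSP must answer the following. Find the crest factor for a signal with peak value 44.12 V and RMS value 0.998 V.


Crest factor is the ratio of peak to RMS:
CF = V_peak / V_rms
   = 44.12 / 0.998
   = 44.2084

44.2084


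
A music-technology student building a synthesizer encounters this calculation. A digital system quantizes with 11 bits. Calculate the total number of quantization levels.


Number of quantization levels = 2^N
= 2^11
= 2048

2048


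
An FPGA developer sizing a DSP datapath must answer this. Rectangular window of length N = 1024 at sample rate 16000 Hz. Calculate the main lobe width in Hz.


Main lobe width for a rectangular window:
Width = 2 * fs / N
      = 2 * 16000 / 1024
      = 32000 / 1024
      = 31.25 Hz

31.25 Hz


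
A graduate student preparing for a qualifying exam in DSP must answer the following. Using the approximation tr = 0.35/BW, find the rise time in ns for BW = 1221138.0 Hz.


Rise time from bandwidth relationship:
tr = 0.35 / BW
   = 0.35 / 1221138.0
   = 2.866178925e-07 s
   = 286.6179 ns

286.6179 ns


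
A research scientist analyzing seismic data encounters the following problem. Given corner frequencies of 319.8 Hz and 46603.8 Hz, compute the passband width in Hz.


Bandwidth is the difference of -3dB frequencies:
BW = f_high - f_low
   = 46603.8 - 319.8
   = 46284.0 Hz

46284.0 Hz


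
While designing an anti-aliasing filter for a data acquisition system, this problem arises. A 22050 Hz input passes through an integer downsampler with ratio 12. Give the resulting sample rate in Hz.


Decimation reduces the sample rate:
fs_out = fs_in / M
       = 22050 / 12
       = 1837.5 Hz

1837.5 Hz


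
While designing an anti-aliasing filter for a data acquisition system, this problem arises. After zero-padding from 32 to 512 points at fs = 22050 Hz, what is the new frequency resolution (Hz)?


Frequency resolution after zero-padding:
N_padded = 32 * 16 = 512
df = fs / N_padded
   = 22050 / 512
   = 43.0664 Hz

43.0664 Hz


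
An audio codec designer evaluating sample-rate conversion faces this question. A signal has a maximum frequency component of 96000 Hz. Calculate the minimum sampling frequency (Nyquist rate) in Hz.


The Nyquist rate is twice the maximum frequency component.
fs_min = 2 * fmax
      = 2 * 96000
      = 192000 Hz

192000


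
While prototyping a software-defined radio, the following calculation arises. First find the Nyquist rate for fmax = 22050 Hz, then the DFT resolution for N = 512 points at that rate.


Step 1 — Nyquist sampling rate:
fs = 2 * fmax = 2 * 22050 = 44100 Hz

Step 2 — DFT bin spacing:
df = fs / N = 44100 / 512 = 86.1328 Hz

86.1328 Hz


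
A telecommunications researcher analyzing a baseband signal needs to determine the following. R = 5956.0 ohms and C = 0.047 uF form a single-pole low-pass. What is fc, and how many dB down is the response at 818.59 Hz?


Step 1 — cutoff frequency:
fc = 1 / (2*pi*R*C)
C = 0.047 uF = 4.7e-08 F
fc = 1 / (2*pi*5956.0*4.7e-08)
   = 568.549 Hz

Step 2 — magnitude at f = 818.59 Hz:
|H(f)| = 1 / sqrt(1 + (f/fc)^2)
f/fc = 818.59 / 568.549 = 1.439788
|H| = 1 / sqrt(1 + 2.072989) = 0.5704525
|H|_dB = 20*log10(0.5704525) = -4.88 dB

fc = 568.549 Hz; |H(818.59 Hz)| = -4.88 dB


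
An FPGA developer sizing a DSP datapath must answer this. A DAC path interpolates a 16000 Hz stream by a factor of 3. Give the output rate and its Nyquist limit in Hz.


Step 1 — output sample rate after interpolation by L:
fs_out = L * fs_in = 3 * 16000 = 48000 Hz

Step 2 — Nyquist frequency of the output stream:
f_Nyq = fs_out / 2 = 48000 / 2 = 24000.0 Hz

fs_out = 48000 Hz; f_Nyquist = 24000.0 Hz


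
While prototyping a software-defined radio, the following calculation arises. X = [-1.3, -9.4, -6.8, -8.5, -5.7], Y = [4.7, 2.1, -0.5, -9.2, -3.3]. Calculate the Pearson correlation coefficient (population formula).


Pearson correlation coefficient (population):
r = cov(X,Y) / (std(X) * std(Y))
Mean X = -6.34, Mean Y = -1.24
Cov(X,Y) = 7.0504
Std(X) = 2.830265, Std(Y) = 4.787317
r = 0.5203

0.5203


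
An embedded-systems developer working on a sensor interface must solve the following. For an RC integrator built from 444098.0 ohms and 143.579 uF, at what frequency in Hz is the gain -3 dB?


Cutoff frequency of a first-order RC filter:
fc = 1 / (2 * pi * R * C)
C = 143.579 uF = 0.000143579 F
fc = 1 / (2 * pi * 444098.0 * 0.000143579)
   = 1 / 400.63566674887
   = 0.002496 Hz

0.002496 Hz


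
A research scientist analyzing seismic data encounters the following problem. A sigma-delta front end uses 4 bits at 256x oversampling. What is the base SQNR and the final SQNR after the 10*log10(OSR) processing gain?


Step 1 — baseline SQNR at Nyquist:
SQNR_base = 6.02*N + 1.76
          = 6.02*4 + 1.76
          = 25.84 dB

Step 2 — oversampling processing gain:
G = 10*log10(OSR) = 10*log10(256) = 24.08 dB

Step 3 — total:
SQNR_total = 25.84 + 24.08 = 49.92 dB

Base SQNR = 25.84 dB; oversampled SQNR = 49.92 dB


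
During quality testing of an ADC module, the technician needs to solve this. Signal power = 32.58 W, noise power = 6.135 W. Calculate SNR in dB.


SNR in decibels:
SNR = 10 * log10(Ps / Pn)
    = 10 * log10(32.58 / 6.135)
    = 10 * log10(5.3105)
    = 10 * 0.7251
    = 7.25 dB

7.25 dB


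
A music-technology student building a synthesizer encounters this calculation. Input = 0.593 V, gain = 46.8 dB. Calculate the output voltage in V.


Output voltage from dB gain:
V_out = V_in * 10^(gain_dB / 20)
      = 0.593 * 10^(46.8 / 20)
      = 0.593 * 218.776162
      = 129.7343 V

129.7343 V


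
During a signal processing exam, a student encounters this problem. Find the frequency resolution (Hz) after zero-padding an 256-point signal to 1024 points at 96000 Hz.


Frequency resolution after zero-padding:
N_padded = 256 * 4 = 1024
df = fs / N_padded
   = 96000 / 1024
   = 93.75 Hz

93.75 Hz


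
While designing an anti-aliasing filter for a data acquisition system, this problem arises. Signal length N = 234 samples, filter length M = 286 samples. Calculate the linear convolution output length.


Linear convolution output length:
L = N + M - 1
  = 234 + 286 - 1
  = 519 samples

519


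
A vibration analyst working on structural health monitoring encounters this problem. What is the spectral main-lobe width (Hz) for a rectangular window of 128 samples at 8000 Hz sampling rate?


Main lobe width for a rectangular window:
Width = 2 * fs / N
      = 2 * 8000 / 128
      = 16000 / 128
      = 125.0 Hz

125.0 Hz


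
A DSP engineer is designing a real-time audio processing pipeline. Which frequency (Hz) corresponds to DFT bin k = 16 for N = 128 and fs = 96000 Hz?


Frequency of DFT bin k:
f_k = k * fs / N
    = 16 * 96000 / 128
    = 1536000 / 128
    = 12000.0 Hz

12000.0 Hz


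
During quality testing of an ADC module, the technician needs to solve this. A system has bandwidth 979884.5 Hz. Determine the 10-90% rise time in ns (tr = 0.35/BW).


Rise time from bandwidth relationship:
tr = 0.35 / BW
   = 0.35 / 979884.5
   = 3.571849539e-07 s
   = 357.185 ns

357.185 ns


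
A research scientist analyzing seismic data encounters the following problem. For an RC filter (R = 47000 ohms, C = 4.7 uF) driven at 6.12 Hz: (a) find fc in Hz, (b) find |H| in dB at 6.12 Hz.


Step 1 — cutoff frequency:
fc = 1 / (2*pi*R*C)
C = 4.7 uF = 4.7e-06 F
fc = 1 / (2*pi*47000*4.7e-06)
   = 0.720484 Hz

Step 2 — magnitude at f = 6.12 Hz:
|H(f)| = 1 / sqrt(1 + (f/fc)^2)
f/fc = 6.12 / 0.720484 = 8.49429
|H| = 1 / sqrt(1 + 72.152963) = 0.1169187
|H|_dB = 20*log10(0.1169187) = -18.64 dB

fc = 0.720484 Hz; |H(6.12 Hz)| = -18.64 dB


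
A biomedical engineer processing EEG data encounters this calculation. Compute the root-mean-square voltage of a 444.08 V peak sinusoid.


RMS voltage for a sinusoidal waveform:
V_rms = V_peak / sqrt(2)
      = 444.08 / 1.414214
      = 314.012 V

314.012 V


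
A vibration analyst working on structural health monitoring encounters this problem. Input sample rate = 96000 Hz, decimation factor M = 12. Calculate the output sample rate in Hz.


Decimation reduces the sample rate:
fs_out = fs_in / M
       = 96000 / 12
       = 8000.0 Hz

8000.0 Hz


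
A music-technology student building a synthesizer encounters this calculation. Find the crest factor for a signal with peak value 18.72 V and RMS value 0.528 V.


Crest factor is the ratio of peak to RMS:
CF = V_peak / V_rms
   = 18.72 / 0.528
   = 35.4545

35.4545


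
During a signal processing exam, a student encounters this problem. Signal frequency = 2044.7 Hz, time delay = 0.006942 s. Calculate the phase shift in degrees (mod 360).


Phase shift from frequency and time delay:
phi = 360 * f * t_delay
    = 360 * 2044.7 * 0.006942
    = 5109.95 degrees
    mod 360 = 69.95 degrees

69.95 degrees


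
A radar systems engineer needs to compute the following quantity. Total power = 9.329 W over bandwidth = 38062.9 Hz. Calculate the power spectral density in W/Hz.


Power spectral density:
PSD = P / BW
    = 9.329 / 38062.9
    = 0.00024509 W/Hz

0.00024509 W/Hz


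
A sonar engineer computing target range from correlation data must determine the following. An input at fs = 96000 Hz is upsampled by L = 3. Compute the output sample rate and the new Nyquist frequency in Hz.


Step 1 — output sample rate after interpolation by L:
fs_out = L * fs_in = 3 * 96000 = 288000 Hz

Step 2 — Nyquist frequency of the output stream:
f_Nyq = fs_out / 2 = 288000 / 2 = 144000.0 Hz

fs_out = 288000 Hz; f_Nyquist = 144000.0 Hz


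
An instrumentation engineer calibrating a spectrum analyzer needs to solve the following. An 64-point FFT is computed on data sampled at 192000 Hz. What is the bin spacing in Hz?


DFT frequency resolution:
df = fs / N
   = 192000 / 64
   = 3000.0 Hz

3000.0 Hz


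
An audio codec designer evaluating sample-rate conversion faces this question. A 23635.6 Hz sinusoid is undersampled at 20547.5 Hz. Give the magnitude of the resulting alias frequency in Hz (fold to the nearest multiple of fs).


Compute the nearest integer multiple of fs to the signal:
n = round(23635.6 / 20547.5) = 1
f_alias = |23635.6 - 1 * 20547.5|
        = |23635.6 - 20547.5|
        = 3088.1 Hz

3088.1


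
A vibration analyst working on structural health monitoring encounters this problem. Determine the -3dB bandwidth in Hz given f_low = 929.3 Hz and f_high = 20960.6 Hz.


Bandwidth is the difference of -3dB frequencies:
BW = f_high - f_low
   = 20960.6 - 929.3
   = 20031.3 Hz

20031.3 Hz
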